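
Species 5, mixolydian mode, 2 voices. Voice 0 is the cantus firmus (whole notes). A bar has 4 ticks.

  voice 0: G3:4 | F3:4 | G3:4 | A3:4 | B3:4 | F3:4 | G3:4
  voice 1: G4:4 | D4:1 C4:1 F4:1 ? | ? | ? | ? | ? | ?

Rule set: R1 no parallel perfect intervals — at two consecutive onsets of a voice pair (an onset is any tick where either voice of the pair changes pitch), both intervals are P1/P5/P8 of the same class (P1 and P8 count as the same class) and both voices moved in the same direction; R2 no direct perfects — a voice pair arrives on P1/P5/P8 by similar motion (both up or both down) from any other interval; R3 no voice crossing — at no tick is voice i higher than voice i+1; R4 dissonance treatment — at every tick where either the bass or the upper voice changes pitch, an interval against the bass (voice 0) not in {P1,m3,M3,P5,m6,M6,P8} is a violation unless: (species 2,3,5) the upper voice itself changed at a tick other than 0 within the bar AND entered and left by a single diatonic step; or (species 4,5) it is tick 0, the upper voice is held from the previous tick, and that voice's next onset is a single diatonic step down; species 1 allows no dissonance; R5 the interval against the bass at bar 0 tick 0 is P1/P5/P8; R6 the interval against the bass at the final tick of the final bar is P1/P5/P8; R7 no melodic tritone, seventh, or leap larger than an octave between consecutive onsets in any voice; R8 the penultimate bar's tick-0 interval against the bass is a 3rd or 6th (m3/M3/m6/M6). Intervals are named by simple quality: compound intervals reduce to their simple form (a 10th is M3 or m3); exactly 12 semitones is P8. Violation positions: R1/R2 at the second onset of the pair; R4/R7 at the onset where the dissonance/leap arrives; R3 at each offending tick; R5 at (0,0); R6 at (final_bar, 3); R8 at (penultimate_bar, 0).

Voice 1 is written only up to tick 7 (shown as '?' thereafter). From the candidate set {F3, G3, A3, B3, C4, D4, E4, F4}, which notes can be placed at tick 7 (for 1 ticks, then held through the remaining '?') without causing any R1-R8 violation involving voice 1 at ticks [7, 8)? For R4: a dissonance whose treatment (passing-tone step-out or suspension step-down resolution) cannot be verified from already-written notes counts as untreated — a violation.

F3: legal
G3: violates R4,R7
A3: legal
B3: violates R4,R7
C4: legal
D4: legal
E4: violates R4
F4: legal

{A3, C4, D4, F3, F4}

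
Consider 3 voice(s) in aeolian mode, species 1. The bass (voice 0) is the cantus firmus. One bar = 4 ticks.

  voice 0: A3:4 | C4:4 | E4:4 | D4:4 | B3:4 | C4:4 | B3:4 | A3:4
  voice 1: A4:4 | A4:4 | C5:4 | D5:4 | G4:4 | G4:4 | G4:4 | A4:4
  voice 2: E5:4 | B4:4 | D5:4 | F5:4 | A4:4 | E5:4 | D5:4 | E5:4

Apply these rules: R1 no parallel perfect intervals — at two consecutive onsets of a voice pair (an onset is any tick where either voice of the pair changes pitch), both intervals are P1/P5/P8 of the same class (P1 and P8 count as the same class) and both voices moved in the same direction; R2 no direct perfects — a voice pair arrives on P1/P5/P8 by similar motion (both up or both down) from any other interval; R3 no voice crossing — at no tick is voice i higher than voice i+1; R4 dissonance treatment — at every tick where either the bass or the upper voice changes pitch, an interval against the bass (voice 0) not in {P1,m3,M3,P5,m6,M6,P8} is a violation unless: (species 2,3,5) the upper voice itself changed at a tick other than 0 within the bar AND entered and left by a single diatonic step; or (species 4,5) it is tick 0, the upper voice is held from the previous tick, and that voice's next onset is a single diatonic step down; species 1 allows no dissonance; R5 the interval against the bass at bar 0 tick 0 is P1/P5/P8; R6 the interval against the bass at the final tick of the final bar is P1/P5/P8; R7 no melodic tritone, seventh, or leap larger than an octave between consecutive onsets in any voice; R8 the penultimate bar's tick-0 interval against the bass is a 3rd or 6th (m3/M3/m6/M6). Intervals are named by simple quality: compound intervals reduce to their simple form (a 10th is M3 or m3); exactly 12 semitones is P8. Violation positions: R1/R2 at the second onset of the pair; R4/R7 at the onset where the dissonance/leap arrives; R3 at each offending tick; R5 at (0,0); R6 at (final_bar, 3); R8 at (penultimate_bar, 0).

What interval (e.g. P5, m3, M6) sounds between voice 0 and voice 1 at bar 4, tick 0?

m6

voice 0=B3 voice 1=G4 -> m6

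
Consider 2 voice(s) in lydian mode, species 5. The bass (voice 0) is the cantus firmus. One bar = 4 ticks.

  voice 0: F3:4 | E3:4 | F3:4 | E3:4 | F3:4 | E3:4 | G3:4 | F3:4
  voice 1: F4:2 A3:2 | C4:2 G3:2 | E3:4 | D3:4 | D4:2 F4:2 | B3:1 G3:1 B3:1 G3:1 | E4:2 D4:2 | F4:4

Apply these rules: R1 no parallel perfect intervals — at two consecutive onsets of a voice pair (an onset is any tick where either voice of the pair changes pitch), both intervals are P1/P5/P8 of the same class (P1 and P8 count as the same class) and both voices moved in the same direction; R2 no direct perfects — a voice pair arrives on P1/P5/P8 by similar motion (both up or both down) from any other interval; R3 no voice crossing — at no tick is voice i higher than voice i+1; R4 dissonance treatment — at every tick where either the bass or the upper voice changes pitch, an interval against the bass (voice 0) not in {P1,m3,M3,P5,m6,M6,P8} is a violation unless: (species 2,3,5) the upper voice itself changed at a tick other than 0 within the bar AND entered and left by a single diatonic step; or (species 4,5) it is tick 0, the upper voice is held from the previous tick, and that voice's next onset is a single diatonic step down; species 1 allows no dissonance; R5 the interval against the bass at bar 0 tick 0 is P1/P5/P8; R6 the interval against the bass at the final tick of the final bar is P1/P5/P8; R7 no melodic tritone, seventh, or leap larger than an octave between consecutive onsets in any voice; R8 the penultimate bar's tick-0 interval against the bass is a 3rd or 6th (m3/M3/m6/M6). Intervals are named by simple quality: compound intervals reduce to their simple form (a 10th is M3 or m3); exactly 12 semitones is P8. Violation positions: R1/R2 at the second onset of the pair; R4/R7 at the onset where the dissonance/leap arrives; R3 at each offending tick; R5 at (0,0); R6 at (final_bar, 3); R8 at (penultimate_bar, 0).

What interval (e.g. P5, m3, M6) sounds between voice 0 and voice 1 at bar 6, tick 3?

voice 0=G3 voice 1=D4 -> P5

P5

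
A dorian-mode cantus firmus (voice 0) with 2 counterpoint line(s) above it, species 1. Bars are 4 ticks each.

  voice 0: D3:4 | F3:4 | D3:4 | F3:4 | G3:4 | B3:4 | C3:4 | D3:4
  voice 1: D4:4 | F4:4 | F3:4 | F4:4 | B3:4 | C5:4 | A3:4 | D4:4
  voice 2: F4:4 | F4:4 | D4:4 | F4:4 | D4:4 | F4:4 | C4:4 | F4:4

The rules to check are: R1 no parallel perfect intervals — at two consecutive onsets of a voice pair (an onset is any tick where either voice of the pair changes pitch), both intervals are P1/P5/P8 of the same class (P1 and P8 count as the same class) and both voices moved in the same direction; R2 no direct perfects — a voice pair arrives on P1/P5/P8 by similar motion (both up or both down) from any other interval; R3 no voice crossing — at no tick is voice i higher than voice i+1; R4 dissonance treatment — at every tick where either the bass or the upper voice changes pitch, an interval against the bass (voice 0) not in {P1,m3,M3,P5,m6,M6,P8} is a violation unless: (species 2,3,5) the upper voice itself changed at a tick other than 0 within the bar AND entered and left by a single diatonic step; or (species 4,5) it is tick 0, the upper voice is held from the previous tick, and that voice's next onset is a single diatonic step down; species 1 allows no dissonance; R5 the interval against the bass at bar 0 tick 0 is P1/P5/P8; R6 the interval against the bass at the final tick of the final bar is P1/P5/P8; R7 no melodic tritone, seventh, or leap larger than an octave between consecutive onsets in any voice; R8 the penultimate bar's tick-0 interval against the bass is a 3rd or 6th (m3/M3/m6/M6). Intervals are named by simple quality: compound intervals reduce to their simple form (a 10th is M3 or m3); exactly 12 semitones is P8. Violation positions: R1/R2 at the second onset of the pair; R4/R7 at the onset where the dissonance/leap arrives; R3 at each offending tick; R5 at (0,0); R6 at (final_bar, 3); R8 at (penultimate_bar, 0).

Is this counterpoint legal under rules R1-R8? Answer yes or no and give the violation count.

No (21 violations)

bar 0: v0=D3 v1=D4 v2=F4 (m3)
bar 1: v0=F3 v1=F4 v2=F4 (P8)
bar 2: v0=D3 v1=F3 v2=D4 (P8)
bar 3: v0=F3 v1=F4 v2=F4 (P8)
bar 4: v0=G3 v1=B3 v2=D4 (P5)
bar 5: v0=B3 v1=C5 v2=F4 (TT)
bar 6: v0=C3 v1=A3 v2=C4 (P8)
bar 7: v0=D3 v1=D4 v2=F4 (m3)
  R5 @ bar0.0: opens on m3
  R1 @ bar1.0: D3/D4 P8 -> F3/F4 P8 similar
  R1 @ bar2.0: F3/F4 P8 -> D3/D4 P8 similar
  R1 @ bar3.0: D3/D4 P8 -> F3/F4 P8 similar
  R2 @ bar3.0: D3/F3 m3 -> F3/F4 P8 similar
  R2 @ bar3.0: F3/D4 M6 -> F4/F4 P1 similar
  R7 @ bar4.0: F4->B3 leap 6st
  R2 @ bar5.0: B3/D4 m3 -> C5/F4 P5 similar
  R3 @ bar5.0: C5 above F4
  R4 @ bar5.0: B3/C5 m2 untreated
  R4 @ bar5.0: B3/F4 TT untreated
  R7 @ bar5.0: B3->C5 leap 13st
  R3 @ bar5.1: C5 above F4
  R3 @ bar5.2: C5 above F4
  R3 @ bar5.3: C5 above F4
  R2 @ bar6.0: B3/F4 TT -> C3/C4 P8 similar
  R7 @ bar6.0: B3->C3 leap 11st
  R7 @ bar6.0: C5->A3 leap 15st
  R8 @ bar6.0: penult P8 not 3rd/6th
  R2 @ bar7.0: C3/A3 M6 -> D3/D4 P8 similar
  R6 @ bar7.3: closes on m3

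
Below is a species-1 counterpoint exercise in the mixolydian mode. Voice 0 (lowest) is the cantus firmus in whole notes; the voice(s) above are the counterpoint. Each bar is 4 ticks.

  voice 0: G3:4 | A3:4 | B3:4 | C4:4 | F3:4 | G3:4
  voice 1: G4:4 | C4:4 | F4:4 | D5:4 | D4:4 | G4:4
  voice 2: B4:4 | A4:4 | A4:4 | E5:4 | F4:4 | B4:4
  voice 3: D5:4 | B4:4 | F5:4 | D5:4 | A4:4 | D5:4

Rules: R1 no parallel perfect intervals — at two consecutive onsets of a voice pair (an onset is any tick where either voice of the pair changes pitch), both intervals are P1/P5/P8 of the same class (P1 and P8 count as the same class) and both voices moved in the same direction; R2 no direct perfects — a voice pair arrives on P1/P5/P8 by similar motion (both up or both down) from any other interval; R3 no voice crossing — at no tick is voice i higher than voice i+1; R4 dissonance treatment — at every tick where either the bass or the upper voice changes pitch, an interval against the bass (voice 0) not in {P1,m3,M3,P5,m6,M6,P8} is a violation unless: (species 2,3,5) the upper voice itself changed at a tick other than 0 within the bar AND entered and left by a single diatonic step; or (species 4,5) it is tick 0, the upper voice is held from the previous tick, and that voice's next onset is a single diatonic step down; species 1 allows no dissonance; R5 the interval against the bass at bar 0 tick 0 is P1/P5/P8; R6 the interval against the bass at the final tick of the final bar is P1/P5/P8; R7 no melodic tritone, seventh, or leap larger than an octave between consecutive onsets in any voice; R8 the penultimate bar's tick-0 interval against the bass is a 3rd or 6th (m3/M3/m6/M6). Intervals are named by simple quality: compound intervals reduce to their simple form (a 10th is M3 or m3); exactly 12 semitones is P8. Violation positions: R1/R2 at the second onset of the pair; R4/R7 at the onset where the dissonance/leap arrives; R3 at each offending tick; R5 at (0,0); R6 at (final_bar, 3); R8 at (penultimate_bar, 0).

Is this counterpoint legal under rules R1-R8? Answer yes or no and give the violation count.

No (22 violations)

bar 0: v0=G3 v1=G4 v2=B4 v3=D5 (P5)
bar 1: v0=A3 v1=C4 v2=A4 v3=B4 (M2)
bar 2: v0=B3 v1=F4 v2=A4 v3=F5 (TT)
bar 3: v0=C4 v1=D5 v2=E5 v3=D5 (M2)
bar 4: v0=F3 v1=D4 v2=F4 v3=A4 (M3)
bar 5: v0=G3 v1=G4 v2=B4 v3=D5 (P5)
  R5 @ bar0.0: opens on M3
  R4 @ bar1.0: A3/B4 M2 untreated
  R2 @ bar2.0: C4/B4 M7 -> F4/F5 P8 similar
  R4 @ bar2.0: B3/F4 TT untreated
  R4 @ bar2.0: B3/A4 m7 untreated
  R4 @ bar2.0: B3/F5 TT untreated
  R7 @ bar2.0: B4->F5 leap 6st
  R3 @ bar3.0: E5 above D5
  R4 @ bar3.0: C4/D5 M2 untreated
  R4 @ bar3.0: C4/D5 M2 untreated
  R3 @ bar3.1: E5 above D5
  R3 @ bar3.2: E5 above D5
  R3 @ bar3.3: E5 above D5
  R2 @ bar4.0: C4/E5 M3 -> F3/F4 P8 similar
  R2 @ bar4.0: D5/D5 P1 -> D4/A4 P5 similar
  R7 @ bar4.0: E5->F4 leap 11st
  R8 @ bar4.0: penult P8 not 3rd/6th
  R1 @ bar5.0: D4/A4 P5 -> G4/D5 P5 similar
  R2 @ bar5.0: F3/D4 M6 -> G3/G4 P8 similar
  R2 @ bar5.0: F3/A4 M3 -> G3/D5 P5 similar
  R7 @ bar5.0: F4->B4 leap 6st
  R6 @ bar5.3: closes on M3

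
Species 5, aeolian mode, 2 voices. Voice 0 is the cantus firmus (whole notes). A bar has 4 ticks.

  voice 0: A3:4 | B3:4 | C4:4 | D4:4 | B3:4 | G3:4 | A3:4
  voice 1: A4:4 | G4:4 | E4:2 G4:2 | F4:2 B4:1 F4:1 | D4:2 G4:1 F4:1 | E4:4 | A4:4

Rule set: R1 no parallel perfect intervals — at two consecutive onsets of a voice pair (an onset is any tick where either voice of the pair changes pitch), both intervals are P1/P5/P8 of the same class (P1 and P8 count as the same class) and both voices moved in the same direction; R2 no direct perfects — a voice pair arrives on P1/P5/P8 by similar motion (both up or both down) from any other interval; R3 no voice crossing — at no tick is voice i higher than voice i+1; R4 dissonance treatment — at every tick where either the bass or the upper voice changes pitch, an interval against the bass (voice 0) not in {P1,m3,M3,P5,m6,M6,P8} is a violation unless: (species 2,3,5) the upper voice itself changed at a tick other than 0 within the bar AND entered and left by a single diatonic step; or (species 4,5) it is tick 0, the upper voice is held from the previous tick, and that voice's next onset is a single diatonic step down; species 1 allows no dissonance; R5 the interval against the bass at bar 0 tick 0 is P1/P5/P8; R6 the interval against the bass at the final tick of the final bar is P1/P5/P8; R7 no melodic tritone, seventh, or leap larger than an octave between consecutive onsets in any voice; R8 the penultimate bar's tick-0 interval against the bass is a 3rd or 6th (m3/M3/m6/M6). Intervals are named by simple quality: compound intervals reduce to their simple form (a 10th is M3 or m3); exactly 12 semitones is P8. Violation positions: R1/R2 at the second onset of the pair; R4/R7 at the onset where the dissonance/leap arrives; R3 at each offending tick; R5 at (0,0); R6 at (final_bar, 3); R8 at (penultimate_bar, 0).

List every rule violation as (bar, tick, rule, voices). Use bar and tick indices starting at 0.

bar 0: v0=A3 v1=A4 downbeat P8
bar 1: v0=B3 v1=G4 downbeat m6
bar 2: v0=C4 v1=E4 downbeat M3
bar 3: v0=D4 v1=F4 downbeat m3
bar 4: v0=B3 v1=D4 downbeat m3
bar 5: v0=G3 v1=E4 downbeat M6
bar 6: v0=A3 v1=A4 downbeat P8
  -> R7 @ bar 3 tick 2 v(1,): F4->B4 leap 6st
  -> R7 @ bar 3 tick 3 v(1,): B4->F4 leap 6st
  -> R2 @ bar 6 tick 0 v(0, 1): G3/E4 M6 -> A3/A4 P8 similar

(3, 2, R7, (1,))
(3, 3, R7, (1,))
(6, 0, R2, (0, 1))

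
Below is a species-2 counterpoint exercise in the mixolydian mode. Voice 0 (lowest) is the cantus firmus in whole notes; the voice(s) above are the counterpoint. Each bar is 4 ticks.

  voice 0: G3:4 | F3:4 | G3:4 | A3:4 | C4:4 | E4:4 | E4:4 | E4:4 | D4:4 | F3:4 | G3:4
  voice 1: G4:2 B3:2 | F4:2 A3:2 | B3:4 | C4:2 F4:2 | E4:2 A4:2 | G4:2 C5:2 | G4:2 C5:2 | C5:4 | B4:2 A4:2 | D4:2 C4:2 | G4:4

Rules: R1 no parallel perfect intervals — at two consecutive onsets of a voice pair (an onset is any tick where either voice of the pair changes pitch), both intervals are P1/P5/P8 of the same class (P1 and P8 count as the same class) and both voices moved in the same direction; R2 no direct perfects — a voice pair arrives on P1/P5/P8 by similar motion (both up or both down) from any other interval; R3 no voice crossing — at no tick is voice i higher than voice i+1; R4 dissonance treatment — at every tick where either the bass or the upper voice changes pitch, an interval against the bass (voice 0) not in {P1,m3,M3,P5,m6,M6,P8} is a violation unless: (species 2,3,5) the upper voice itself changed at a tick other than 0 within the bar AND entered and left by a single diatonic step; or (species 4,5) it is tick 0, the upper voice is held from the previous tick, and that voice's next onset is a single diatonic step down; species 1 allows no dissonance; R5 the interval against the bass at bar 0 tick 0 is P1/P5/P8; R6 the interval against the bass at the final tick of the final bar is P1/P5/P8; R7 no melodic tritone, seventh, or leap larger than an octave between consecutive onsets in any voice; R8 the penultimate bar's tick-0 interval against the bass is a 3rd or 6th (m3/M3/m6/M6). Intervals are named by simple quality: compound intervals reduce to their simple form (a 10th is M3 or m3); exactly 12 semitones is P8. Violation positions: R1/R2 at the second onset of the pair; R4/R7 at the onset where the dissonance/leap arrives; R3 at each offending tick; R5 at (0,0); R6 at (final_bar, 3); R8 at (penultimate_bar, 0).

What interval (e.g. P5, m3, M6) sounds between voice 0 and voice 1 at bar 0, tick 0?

voice 0=G3 voice 1=G4 -> P8

P8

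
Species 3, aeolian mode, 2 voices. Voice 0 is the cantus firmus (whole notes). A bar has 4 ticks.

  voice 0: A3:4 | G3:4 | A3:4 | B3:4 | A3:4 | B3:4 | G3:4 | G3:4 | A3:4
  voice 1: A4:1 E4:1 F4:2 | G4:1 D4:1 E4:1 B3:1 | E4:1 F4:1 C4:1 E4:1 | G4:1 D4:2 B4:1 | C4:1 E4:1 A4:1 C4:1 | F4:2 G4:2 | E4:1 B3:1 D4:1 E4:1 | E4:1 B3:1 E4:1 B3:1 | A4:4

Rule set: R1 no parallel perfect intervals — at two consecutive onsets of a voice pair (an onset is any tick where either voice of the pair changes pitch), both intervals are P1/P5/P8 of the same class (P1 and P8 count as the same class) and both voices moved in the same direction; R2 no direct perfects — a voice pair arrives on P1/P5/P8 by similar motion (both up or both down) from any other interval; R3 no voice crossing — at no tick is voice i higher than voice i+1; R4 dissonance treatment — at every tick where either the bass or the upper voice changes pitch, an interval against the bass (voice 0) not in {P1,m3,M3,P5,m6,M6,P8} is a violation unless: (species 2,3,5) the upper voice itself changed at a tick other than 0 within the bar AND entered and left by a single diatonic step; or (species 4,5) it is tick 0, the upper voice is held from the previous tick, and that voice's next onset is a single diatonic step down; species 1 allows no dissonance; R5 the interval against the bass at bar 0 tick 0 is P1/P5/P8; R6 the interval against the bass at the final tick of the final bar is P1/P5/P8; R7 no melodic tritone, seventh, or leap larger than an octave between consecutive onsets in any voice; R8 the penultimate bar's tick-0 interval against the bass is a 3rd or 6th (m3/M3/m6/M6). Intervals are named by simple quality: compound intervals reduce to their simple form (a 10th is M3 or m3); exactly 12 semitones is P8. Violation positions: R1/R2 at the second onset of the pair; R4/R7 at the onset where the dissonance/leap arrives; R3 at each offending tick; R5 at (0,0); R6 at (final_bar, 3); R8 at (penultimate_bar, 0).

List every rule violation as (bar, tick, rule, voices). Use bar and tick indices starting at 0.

(2, 0, R2, (0, 1))
(4, 0, R7, (1,))
(5, 0, R4, (0, 1))
(8, 0, R2, (0, 1))
(8, 0, R7, (1,))

bar 0: v0=A3 v1=A4 downbeat P8
bar 1: v0=G3 v1=G4 downbeat P8
bar 2: v0=A3 v1=E4 downbeat P5
bar 3: v0=B3 v1=G4 downbeat m6
bar 4: v0=A3 v1=C4 downbeat m3
bar 5: v0=B3 v1=F4 downbeat TT
bar 6: v0=G3 v1=E4 downbeat M6
bar 7: v0=G3 v1=E4 downbeat M6
bar 8: v0=A3 v1=A4 downbeat P8
  -> R2 @ bar 2 tick 0 v(0, 1): G3/B3 M3 -> A3/E4 P5 similar
  -> R7 @ bar 4 tick 0 v(1,): B4->C4 leap 11st
  -> R4 @ bar 5 tick 0 v(0, 1): B3/F4 TT untreated
  -> R2 @ bar 8 tick 0 v(0, 1): G3/B3 M3 -> A3/A4 P8 similar
  -> R7 @ bar 8 tick 0 v(1,): B3->A4 leap 10st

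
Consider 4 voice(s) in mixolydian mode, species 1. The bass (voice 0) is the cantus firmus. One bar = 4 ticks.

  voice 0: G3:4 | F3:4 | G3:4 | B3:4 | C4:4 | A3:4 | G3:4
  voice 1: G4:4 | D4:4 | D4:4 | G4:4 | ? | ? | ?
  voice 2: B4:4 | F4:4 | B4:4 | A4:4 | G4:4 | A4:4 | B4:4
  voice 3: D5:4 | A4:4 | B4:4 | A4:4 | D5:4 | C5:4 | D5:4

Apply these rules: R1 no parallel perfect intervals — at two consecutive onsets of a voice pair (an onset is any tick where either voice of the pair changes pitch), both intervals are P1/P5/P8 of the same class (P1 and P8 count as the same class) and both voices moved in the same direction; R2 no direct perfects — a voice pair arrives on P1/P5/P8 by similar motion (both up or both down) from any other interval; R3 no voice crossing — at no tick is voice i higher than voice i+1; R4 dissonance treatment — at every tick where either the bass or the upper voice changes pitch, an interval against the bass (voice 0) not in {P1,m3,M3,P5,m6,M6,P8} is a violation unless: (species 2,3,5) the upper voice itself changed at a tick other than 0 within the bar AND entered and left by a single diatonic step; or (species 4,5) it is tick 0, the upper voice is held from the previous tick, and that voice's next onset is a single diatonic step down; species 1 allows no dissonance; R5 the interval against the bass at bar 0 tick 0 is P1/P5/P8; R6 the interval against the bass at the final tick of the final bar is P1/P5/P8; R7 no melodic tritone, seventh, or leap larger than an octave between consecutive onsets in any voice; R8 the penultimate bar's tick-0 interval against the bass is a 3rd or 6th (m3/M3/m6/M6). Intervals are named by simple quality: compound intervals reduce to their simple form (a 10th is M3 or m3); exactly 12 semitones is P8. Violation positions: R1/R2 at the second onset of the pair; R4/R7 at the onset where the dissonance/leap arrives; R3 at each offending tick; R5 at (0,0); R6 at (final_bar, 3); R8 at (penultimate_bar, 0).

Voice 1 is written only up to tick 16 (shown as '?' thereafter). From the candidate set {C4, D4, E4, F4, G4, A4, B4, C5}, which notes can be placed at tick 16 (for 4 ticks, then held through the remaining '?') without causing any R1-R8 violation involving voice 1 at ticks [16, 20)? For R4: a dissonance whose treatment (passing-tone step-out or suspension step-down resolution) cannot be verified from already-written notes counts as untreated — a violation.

{E4, G4}

C4: violates R2
D4: violates R4
E4: legal
F4: violates R4
G4: legal
A4: violates R3
B4: violates R3,R4
C5: violates R2,R3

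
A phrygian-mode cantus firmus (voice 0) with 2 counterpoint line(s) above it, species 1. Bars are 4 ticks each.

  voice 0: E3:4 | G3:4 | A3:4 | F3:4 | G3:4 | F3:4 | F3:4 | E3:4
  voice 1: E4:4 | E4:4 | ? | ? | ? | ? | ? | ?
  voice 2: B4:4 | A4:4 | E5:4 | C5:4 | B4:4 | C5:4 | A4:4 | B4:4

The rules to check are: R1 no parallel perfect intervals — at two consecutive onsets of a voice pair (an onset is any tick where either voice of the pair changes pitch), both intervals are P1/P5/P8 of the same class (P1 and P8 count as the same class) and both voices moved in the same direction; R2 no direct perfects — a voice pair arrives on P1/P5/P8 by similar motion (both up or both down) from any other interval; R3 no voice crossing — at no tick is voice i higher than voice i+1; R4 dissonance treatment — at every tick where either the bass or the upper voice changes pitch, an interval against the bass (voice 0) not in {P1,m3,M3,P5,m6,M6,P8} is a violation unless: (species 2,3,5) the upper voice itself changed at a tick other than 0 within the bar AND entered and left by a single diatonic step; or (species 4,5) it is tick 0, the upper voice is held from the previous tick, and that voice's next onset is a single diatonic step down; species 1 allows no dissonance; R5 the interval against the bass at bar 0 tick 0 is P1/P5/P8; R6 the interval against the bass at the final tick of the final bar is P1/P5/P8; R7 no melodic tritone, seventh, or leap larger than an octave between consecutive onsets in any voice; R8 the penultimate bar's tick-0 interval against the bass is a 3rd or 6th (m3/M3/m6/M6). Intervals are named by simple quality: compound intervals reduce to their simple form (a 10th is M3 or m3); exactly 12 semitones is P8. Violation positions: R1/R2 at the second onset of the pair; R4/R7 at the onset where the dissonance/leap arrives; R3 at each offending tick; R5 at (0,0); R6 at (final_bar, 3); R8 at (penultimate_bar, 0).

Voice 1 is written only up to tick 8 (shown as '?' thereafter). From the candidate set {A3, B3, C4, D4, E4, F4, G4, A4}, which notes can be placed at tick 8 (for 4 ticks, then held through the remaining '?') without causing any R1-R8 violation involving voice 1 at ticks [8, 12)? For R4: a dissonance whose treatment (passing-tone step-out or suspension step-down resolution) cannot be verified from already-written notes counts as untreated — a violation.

{A3, C4, E4, F4}

A3: legal
B3: violates R4
C4: legal
D4: violates R4
E4: legal
F4: legal
G4: violates R4
A4: violates R2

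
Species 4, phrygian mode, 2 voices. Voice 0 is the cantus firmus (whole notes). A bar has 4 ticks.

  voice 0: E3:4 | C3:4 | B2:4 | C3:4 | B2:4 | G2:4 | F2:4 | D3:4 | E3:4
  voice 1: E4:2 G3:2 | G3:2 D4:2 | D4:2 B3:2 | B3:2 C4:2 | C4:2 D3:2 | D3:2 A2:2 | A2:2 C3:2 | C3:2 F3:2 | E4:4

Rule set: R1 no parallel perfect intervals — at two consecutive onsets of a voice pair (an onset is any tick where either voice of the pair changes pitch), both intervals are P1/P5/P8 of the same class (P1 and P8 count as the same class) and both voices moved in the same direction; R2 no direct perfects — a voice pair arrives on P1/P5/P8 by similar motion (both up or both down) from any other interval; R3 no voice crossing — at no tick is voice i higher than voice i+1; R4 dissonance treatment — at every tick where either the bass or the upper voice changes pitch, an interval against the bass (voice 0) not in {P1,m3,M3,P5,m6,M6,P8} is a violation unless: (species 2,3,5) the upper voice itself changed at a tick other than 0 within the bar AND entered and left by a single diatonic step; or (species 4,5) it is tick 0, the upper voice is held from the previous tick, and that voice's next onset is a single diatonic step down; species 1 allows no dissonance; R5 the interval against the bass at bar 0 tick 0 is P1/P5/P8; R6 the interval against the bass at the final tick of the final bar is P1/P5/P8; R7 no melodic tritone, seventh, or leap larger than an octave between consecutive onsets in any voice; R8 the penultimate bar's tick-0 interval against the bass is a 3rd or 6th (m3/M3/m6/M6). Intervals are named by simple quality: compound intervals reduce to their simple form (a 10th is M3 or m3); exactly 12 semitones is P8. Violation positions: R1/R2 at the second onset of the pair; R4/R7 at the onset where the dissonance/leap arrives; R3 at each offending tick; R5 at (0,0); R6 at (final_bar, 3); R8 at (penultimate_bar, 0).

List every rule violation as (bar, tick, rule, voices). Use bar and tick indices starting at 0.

(1, 2, R4, (0, 1))
(3, 0, R4, (0, 1))
(4, 0, R4, (0, 1))
(4, 2, R7, (1,))
(5, 2, R4, (0, 1))
(7, 0, R3, (0, 1))
(7, 0, R4, (0, 1))
(7, 0, R8, (0, 1))
(7, 1, R3, (0, 1))
(8, 0, R2, (0, 1))
(8, 0, R7, (1,))

bar 0: v0=E3 v1=E4 downbeat P8
bar 1: v0=C3 v1=G3 downbeat P5
bar 2: v0=B2 v1=D4 downbeat m3
bar 3: v0=C3 v1=B3 downbeat M7
bar 4: v0=B2 v1=C4 downbeat m2
bar 5: v0=G2 v1=D3 downbeat P5
bar 6: v0=F2 v1=A2 downbeat M3
bar 7: v0=D3 v1=C3 downbeat M2
bar 8: v0=E3 v1=E4 downbeat P8
  -> R4 @ bar 1 tick 2 v(0, 1): C3/D4 M2 untreated
  -> R4 @ bar 3 tick 0 v(0, 1): C3/B3 M7 untreated
  -> R4 @ bar 4 tick 0 v(0, 1): B2/C4 m2 untreated
  -> R7 @ bar 4 tick 2 v(1,): C4->D3 leap 10st
  -> R4 @ bar 5 tick 2 v(0, 1): G2/A2 M2 untreated
  -> R3 @ bar 7 tick 0 v(0, 1): D3 above C3
  -> R4 @ bar 7 tick 0 v(0, 1): D3/C3 M2 untreated
  -> R8 @ bar 7 tick 0 v(0, 1): penult M2 not 3rd/6th
  -> R3 @ bar 7 tick 1 v(0, 1): D3 above C3
  -> R2 @ bar 8 tick 0 v(0, 1): D3/F3 m3 -> E3/E4 P8 similar
  -> R7 @ bar 8 tick 0 v(1,): F3->E4 leap 11st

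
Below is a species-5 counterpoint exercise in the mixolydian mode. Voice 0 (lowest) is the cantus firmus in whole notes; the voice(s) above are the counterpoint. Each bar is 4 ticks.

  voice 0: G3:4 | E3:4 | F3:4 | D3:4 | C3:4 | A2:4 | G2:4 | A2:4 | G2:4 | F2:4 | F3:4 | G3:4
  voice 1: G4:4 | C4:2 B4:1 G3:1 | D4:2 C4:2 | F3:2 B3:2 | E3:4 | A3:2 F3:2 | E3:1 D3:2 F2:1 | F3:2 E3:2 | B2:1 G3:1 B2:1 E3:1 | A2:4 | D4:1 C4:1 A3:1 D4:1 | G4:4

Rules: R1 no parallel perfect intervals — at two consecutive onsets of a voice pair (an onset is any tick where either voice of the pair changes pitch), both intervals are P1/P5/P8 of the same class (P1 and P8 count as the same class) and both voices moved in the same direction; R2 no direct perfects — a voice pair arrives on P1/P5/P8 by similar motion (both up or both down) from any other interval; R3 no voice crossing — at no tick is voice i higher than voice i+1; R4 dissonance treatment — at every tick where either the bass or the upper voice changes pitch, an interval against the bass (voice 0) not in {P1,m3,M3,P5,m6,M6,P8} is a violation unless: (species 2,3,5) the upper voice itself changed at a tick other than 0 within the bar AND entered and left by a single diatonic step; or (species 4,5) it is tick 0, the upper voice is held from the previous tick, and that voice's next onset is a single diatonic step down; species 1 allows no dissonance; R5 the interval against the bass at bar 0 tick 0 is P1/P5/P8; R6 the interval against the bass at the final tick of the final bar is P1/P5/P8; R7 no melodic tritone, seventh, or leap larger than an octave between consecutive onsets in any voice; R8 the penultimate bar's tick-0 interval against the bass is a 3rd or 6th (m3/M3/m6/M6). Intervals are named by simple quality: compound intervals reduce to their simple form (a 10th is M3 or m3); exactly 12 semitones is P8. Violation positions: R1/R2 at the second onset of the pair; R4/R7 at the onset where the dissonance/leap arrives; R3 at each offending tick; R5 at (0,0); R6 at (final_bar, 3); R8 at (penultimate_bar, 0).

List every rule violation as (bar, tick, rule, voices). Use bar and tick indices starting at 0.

bar 0: v0=G3 v1=G4 downbeat P8
bar 1: v0=E3 v1=C4 downbeat m6
bar 2: v0=F3 v1=D4 downbeat M6
bar 3: v0=D3 v1=F3 downbeat m3
bar 4: v0=C3 v1=E3 downbeat M3
bar 5: v0=A2 v1=A3 downbeat P8
bar 6: v0=G2 v1=E3 downbeat M6
bar 7: v0=A2 v1=F3 downbeat m6
bar 8: v0=G2 v1=B2 downbeat M3
bar 9: v0=F2 v1=A2 downbeat M3
bar 10: v0=F3 v1=D4 downbeat M6
bar 11: v0=G3 v1=G4 downbeat P8
  -> R7 @ bar 1 tick 2 v(1,): C4->B4 leap 11st
  -> R7 @ bar 1 tick 3 v(1,): B4->G3 leap 16st
  -> R7 @ bar 3 tick 2 v(1,): F3->B3 leap 6st
  -> R3 @ bar 6 tick 3 v(0, 1): G2 above F2
  -> R4 @ bar 6 tick 3 v(0, 1): G2/F2 M2 untreated
  -> R7 @ bar 10 tick 0 v(1,): A2->D4 leap 17st
  -> R2 @ bar 11 tick 0 v(0, 1): F3/D4 M6 -> G3/G4 P8 similar

(1, 2, R7, (1,))
(1, 3, R7, (1,))
(3, 2, R7, (1,))
(6, 3, R3, (0, 1))
(6, 3, R4, (0, 1))
(10, 0, R7, (1,))
(11, 0, R2, (0, 1))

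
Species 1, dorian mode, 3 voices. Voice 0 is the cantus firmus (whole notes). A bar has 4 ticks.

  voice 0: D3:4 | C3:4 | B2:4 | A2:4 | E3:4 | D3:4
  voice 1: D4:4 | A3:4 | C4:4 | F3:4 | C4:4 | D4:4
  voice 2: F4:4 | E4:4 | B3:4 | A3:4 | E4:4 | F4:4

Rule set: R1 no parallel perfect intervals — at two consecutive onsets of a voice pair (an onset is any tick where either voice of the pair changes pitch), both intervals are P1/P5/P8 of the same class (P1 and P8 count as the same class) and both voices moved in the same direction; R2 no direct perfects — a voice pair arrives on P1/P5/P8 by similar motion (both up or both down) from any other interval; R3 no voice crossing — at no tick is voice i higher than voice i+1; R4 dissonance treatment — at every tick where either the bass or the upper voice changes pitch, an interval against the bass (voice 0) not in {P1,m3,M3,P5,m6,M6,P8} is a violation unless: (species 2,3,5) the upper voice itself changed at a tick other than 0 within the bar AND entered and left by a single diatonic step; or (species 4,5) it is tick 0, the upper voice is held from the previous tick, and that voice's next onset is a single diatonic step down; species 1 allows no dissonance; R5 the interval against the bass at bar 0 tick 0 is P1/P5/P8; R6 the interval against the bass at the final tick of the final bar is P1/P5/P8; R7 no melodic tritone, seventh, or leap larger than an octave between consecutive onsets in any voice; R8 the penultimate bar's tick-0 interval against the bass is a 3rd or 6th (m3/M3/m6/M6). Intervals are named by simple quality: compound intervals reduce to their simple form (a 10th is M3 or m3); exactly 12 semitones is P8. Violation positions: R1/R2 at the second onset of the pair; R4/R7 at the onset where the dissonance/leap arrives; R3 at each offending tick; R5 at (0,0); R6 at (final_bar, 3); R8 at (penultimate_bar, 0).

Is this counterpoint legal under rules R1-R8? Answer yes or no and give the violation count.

No (12 violations)

bar 0: v0=D3 v1=D4 v2=F4 (m3)
bar 1: v0=C3 v1=A3 v2=E4 (M3)
bar 2: v0=B2 v1=C4 v2=B3 (P8)
bar 3: v0=A2 v1=F3 v2=A3 (P8)
bar 4: v0=E3 v1=C4 v2=E4 (P8)
bar 5: v0=D3 v1=D4 v2=F4 (m3)
  R5 @ bar0.0: opens on m3
  R2 @ bar1.0: D4/F4 m3 -> A3/E4 P5 similar
  R2 @ bar2.0: C3/E4 M3 -> B2/B3 P8 similar
  R3 @ bar2.0: C4 above B3
  R4 @ bar2.0: B2/C4 m2 untreated
  R3 @ bar2.1: C4 above B3
  R3 @ bar2.2: C4 above B3
  R3 @ bar2.3: C4 above B3
  R1 @ bar3.0: B2/B3 P8 -> A2/A3 P8 similar
  R1 @ bar4.0: A2/A3 P8 -> E3/E4 P8 similar
  R8 @ bar4.0: penult P8 not 3rd/6th
  R6 @ bar5.3: closes on m3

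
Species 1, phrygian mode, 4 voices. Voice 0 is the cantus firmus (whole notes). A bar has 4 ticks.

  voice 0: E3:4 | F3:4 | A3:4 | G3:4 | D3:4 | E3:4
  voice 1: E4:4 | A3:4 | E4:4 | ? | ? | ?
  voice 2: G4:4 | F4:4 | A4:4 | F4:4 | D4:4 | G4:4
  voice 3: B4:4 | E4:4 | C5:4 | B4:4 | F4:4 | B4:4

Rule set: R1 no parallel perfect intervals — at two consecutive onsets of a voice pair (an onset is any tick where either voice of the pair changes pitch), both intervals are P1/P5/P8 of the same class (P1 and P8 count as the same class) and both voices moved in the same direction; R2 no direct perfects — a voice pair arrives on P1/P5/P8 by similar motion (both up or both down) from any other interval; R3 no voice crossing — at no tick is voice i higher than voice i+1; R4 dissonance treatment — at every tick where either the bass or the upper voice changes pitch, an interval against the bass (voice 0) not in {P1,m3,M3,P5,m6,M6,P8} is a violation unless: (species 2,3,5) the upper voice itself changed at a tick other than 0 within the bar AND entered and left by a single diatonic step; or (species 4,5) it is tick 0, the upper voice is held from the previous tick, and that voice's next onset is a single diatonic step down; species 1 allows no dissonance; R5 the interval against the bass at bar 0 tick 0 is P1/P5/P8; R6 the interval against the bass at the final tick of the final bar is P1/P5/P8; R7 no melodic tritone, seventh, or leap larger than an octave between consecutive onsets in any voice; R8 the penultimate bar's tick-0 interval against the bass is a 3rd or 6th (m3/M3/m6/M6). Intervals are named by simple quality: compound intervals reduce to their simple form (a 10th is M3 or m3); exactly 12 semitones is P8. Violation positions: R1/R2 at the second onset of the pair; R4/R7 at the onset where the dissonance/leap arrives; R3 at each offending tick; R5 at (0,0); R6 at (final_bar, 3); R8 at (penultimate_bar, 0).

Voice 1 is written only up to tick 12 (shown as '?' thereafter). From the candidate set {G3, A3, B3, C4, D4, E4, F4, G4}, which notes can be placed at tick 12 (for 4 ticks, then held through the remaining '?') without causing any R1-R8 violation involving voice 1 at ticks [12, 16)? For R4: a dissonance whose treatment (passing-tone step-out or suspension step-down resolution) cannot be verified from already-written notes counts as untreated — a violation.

G3: violates R2
A3: violates R4
B3: violates R2
C4: violates R4
D4: violates R1
E4: legal
F4: violates R4
G4: violates R3

{E4}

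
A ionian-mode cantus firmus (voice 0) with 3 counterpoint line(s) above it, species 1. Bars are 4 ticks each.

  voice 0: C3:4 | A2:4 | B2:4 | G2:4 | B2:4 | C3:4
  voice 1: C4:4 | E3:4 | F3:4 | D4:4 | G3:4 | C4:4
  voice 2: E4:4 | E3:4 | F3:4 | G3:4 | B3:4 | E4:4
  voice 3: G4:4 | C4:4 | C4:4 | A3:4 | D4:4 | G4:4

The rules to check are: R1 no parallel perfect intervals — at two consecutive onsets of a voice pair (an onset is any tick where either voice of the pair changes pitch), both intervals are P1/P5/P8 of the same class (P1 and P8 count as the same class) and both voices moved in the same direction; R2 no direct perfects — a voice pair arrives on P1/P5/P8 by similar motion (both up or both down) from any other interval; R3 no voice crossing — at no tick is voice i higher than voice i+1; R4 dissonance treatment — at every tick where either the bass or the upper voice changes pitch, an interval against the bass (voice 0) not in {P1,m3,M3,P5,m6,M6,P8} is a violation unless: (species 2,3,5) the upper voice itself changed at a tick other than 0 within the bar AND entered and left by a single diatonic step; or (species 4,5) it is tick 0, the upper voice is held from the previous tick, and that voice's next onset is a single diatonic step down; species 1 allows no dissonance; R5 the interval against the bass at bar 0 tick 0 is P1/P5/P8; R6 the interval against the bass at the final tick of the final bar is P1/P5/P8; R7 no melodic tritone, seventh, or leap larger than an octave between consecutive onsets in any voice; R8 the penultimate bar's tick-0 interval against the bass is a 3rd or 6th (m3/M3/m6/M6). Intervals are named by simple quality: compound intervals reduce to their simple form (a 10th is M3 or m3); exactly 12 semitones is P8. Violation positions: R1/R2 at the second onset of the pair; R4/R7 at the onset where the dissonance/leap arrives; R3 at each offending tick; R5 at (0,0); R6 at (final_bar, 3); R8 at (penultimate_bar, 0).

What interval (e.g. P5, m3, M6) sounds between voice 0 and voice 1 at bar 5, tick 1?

P8

voice 0=C3 voice 1=C4 -> P8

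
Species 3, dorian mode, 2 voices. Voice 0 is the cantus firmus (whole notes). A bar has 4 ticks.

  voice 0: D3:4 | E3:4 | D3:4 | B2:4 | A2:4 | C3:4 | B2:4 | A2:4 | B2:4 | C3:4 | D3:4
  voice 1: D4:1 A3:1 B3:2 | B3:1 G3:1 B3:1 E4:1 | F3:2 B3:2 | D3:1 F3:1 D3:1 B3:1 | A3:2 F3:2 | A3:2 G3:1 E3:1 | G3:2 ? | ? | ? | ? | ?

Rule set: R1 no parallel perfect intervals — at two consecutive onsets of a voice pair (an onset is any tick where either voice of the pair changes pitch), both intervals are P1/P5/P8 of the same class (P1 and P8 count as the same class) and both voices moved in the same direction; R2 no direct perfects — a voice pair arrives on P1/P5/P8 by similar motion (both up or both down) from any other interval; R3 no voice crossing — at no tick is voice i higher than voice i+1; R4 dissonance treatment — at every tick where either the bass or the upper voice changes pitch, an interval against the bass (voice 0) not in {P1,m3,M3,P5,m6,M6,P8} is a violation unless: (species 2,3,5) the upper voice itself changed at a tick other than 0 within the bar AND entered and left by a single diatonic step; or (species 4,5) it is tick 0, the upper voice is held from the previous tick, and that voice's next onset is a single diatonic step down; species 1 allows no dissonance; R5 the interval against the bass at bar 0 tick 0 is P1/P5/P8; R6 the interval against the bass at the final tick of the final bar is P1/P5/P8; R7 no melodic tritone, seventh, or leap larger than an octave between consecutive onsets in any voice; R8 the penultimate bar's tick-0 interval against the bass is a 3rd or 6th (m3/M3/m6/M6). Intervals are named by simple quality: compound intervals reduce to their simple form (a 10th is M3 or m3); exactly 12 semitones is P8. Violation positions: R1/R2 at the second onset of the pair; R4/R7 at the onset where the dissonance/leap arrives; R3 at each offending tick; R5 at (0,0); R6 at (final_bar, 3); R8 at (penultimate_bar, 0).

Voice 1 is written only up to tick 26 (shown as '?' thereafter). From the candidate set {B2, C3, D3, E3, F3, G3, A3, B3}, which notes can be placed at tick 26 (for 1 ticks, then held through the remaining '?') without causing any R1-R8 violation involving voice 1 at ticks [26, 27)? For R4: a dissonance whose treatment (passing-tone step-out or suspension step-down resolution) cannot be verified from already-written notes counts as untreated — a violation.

B2: legal
C3: violates R4
D3: legal
E3: violates R4
F3: violates R4
G3: legal
A3: violates R4
B3: legal

{B2, B3, D3, G3}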